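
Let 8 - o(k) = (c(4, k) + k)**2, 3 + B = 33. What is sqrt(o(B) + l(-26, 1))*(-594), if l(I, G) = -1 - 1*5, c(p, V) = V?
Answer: -594*I*sqrt(3598) ≈ -35630.0*I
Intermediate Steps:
B = 30 (B = -3 + 33 = 30)
o(k) = 8 - 4*k**2 (o(k) = 8 - (k + k)**2 = 8 - (2*k)**2 = 8 - 4*k**2)
l(I, G) = -6 (l(I, G) = -1 - 5 = -6)
sqrt(o(B) + l(-26, 1))*(-594) = sqrt((8 - 4*30**2) - 6)*(-594) = sqrt((8 - 4*900) - 6)*(-594) = sqrt((8 - 3600) - 6)*(-594) = sqrt(-3592 - 6)*(-594) = sqrt(-3598)*(-594) = (I*sqrt(3598))*(-594) = -594*I*sqrt(3598)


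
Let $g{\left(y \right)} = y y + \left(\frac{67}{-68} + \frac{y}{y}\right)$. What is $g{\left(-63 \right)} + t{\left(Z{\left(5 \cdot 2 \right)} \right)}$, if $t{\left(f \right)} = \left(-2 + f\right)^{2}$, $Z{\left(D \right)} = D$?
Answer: $\frac{274245}{68} \approx 4033.0$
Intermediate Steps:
$g{\left(y \right)} = \frac{1}{68} + y^{2}$ ($g{\left(y \right)} = y^{2} + \left(67 \left(- \frac{1}{68}\right) + 1\right) = y^{2} + \left(- \frac{67}{68} + 1\right) = y^{2} + \frac{1}{68} = \frac{1}{68} + y^{2}$)
$g{\left(-63 \right)} + t{\left(Z{\left(5 \cdot 2 \right)} \right)} = \left(\frac{1}{68} + \left(-63\right)^{2}\right) + \left(-2 + 5 \cdot 2\right)^{2} = \left(\frac{1}{68} + 3969\right) + \left(-2 + 10\right)^{2} = \frac{269893}{68} + 8^{2} = \frac{269893}{68} + 64 = \frac{274245}{68}$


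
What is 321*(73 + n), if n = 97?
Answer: 54570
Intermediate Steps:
321*(73 + n) = 321*(73 + 97) = 321*170 = 54570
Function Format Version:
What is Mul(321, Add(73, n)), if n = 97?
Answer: 54570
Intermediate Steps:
Mul(321, Add(73, n)) = Mul(321, Add(73, 97)) = Mul(321, 170) = 54570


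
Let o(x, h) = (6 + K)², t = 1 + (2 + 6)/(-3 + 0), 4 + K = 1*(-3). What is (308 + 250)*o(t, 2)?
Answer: 558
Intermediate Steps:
K = -7 (K = -4 + 1*(-3) = -4 - 3 = -7)
t = -5/3 (t = 1 + 8/(-3) = 1 + 8*(-⅓) = 1 - 8/3 = -5/3 ≈ -1.6667)
o(x, h) = 1 (o(x, h) = (6 - 7)² = (-1)² = 1)
(308 + 250)*o(t, 2) = (308 + 250)*1 = 558*1 = 558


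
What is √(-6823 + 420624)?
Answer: √413801 ≈ 643.27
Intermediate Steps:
√(-6823 + 420624) = √413801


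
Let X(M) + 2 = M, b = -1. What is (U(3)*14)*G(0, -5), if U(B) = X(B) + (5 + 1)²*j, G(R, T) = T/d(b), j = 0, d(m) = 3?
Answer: -70/3 ≈ -23.333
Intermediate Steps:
X(M) = -2 + M
G(R, T) = T/3
U(B) = -2 + B (U(B) = (-2 + B) + (5 + 1)²*0 = (-2 + B) + 6²*0 = (-2 + B) + 36*0 = (-2 + B) + 0 = -2 + B)
(U(3)*14)*G(0, -5) = ((-2 + 3)*14)*((⅓)*(-5)) = (1*14)*(-5/3) = 14*(-5/3) = -70/3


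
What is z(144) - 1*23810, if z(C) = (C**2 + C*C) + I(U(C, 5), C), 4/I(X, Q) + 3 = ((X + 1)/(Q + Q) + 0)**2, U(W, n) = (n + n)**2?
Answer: 4214368946/238631 ≈ 17661.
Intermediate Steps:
U(W, n) = 4*n**2 (U(W, n) = (2*n)**2 = 4*n**2)
I(X, Q) = 4/(-3 + (1 + X)**2/(4*Q**2)) (I(X, Q) = 4/(-3 + ((X + 1)/(Q + Q) + 0)**2) = 4/(-3 + ((1 + X)/((2*Q)) + 0)**2) = 4/(-3 + ((1 + X)*(1/(2*Q)) + 0)**2) = 4/(-3 + ((1 + X)/(2*Q) + 0)**2) = 4/(-3 + ((1 + X)/(2*Q))**2) = 4/(-3 + (1 + X)**2/(4*Q**2)))
z(C) = 2*C**2 - 16*C**2/(-10201 + 12*C**2) (z(C) = (C**2 + C*C) - 16*C**2/(-(1 + 4*5**2)**2 + 12*C**2) = (C**2 + C**2) - 16*C**2/(-(1 + 4*25)**2 + 12*C**2) = 2*C**2 - 16*C**2/(-(1 + 100)**2 + 12*C**2) = 2*C**2 - 16*C**2/(-1*101**2 + 12*C**2) = 2*C**2 - 16*C**2/(-1*10201 + 12*C**2) = 2*C**2 - 16*C**2/(-10201 + 12*C**2))
z(144) - 1*23810 = 144**2*(-20418 + 24*144**2)/(-10201 + 12*144**2) - 1*23810 = 20736*(-20418 + 24*20736)/(-10201 + 12*20736) - 23810 = 20736*(-20418 + 497664)/(-10201 + 248832) - 23810 = 20736*477246/238631 - 23810 = 20736*(1/238631)*477246 - 23810 = 9896173056/238631 - 23810 = 4214368946/238631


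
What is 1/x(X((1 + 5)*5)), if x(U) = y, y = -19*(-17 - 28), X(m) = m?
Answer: 1/855 ≈ 0.0011696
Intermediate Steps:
y = 855 (y = -19*(-45) = 855)
x(U) = 855
1/x(X((1 + 5)*5)) = 1/855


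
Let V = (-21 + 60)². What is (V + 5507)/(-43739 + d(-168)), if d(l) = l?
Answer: -7028/43907 ≈ -0.16007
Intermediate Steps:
V = 1521 (V = 39² = 1521)
(V + 5507)/(-43739 + d(-168)) = (1521 + 5507)/(-43739 - 168) = 7028/(-43907) = 7028*(-1/43907) = -7028/43907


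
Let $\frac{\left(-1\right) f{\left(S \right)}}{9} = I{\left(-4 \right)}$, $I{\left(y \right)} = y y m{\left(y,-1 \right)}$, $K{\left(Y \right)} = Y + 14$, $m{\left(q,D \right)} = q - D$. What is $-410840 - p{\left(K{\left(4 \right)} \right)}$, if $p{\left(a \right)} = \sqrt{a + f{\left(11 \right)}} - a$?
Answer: $-410822 - 15 \sqrt{2} \approx -4.1084 \cdot 10^{5}$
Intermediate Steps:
$K{\left(Y \right)} = 14 + Y$
$I{\left(y \right)} = y^{2} \left(1 + y\right)$ ($I{\left(y \right)} = y y \left(y - -1\right) = y^{2} \left(y + 1\right) = y^{2} \left(1 + y\right)$)
$f{\left(S \right)} = 432$ ($f{\left(S \right)} = - 9 \left(-4\right)^{2} \left(1 - 4\right) = - 9 \cdot 16 \left(-3\right) = \left(-9\right) \left(-48\right) = 432$)
$p{\left(a \right)} = \sqrt{432 + a} - a$ ($p{\left(a \right)} = \sqrt{a + 432} - a = \sqrt{432 + a} - a$)
$-410840 - p{\left(K{\left(4 \right)} \right)} = -410840 - \left(\sqrt{432 + \left(14 + 4\right)} - \left(14 + 4\right)\right) = -410840 - \left(\sqrt{432 + 18} - 18\right) = -410840 - \left(\sqrt{450} - 18\right) = -410840 - \left(15 \sqrt{2} - 18\right) = -410840 - \left(-18 + 15 \sqrt{2}\right) = -410840 + \left(18 - 15 \sqrt{2}\right) = -410822 - 15 \sqrt{2}$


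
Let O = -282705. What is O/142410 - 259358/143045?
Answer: -109751361/28895090 ≈ -3.7983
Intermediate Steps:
O/142410 - 259358/143045 = -282705/142410 - 259358/143045 = -282705*1/142410 - 259358*1/143045 = -401/202 - 259358/143045 = -109751361/28895090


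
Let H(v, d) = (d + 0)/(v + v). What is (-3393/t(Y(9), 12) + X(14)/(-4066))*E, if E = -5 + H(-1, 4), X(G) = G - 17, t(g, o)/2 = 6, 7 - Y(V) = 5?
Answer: 16095219/8132 ≈ 1979.2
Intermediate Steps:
Y(V) = 2 (Y(V) = 7 - 1*5 = 7 - 5 = 2)
t(g, o) = 12 (t(g, o) = 2*6 = 12)
H(v, d) = d/(2*v) (H(v, d) = d/((2*v)) = d*(1/(2*v)) = d/(2*v))
X(G) = -17 + G
E = -7 (E = -5 + (½)*4/(-1) = -5 + (½)*4*(-1) = -5 - 2 = -7)
(-3393/t(Y(9), 12) + X(14)/(-4066))*E = (-3393/12 + (-17 + 14)/(-4066))*(-7) = (-3393*1/12 - 3*(-1/4066))*(-7) = (-1131/4 + 3/4066)*(-7) = -2299317/8132*(-7) = 16095219/8132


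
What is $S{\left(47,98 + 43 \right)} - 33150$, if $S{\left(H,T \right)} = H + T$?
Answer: $-32962$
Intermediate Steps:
$S{\left(47,98 + 43 \right)} - 33150 = \left(47 + \left(98 + 43\right)\right) - 33150 = \left(47 + 141\right) - 33150 = 188 - 33150 = -32962$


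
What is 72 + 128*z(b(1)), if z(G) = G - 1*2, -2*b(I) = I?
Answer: -248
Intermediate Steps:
b(I) = -I/2
z(G) = -2 + G (z(G) = G - 2 = -2 + G)
72 + 128*z(b(1)) = 72 + 128*(-2 - ½*1) = 72 + 128*(-2 - ½) = 72 + 128*(-5/2) = 72 - 320 = -248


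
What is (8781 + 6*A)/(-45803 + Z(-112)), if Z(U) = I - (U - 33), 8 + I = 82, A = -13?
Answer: -8703/45584 ≈ -0.19092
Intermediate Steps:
I = 74 (I = -8 + 82 = 74)
Z(U) = 107 - U (Z(U) = 74 - (U - 33) = 74 - (-33 + U) = 74 + (33 - U) = 107 - U)
(8781 + 6*A)/(-45803 + Z(-112)) = (8781 + 6*(-13))/(-45803 + (107 - 1*(-112))) = (8781 - 78)/(-45803 + (107 + 112)) = 8703/(-45803 + 219) = 8703/(-45584) = 8703*(-1/45584) = -8703/45584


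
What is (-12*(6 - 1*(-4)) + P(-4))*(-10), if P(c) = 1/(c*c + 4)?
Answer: 2399/2 ≈ 1199.5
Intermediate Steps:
P(c) = 1/(4 + c²) (P(c) = 1/(c² + 4) = 1/(4 + c²))
(-12*(6 - 1*(-4)) + P(-4))*(-10) = (-12*(6 - 1*(-4)) + 1/(4 + (-4)²))*(-10) = (-12*(6 + 4) + 1/(4 + 16))*(-10) = (-12*10 + 1/20)*(-10) = (-120 + 1/20)*(-10) = -2399/20*(-10) = 2399/2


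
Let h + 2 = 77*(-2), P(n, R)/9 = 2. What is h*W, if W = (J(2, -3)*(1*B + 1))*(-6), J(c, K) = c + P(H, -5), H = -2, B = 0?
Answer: 18720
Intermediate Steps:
P(n, R) = 18 (P(n, R) = 9*2 = 18)
J(c, K) = 18 + c (J(c, K) = c + 18 = 18 + c)
h = -156 (h = -2 + 77*(-2) = -2 - 154 = -156)
W = -120 (W = ((18 + 2)*(1*0 + 1))*(-6) = (20*(0 + 1))*(-6) = (20*1)*(-6) = 20*(-6) = -120)
h*W = -156*(-120) = 18720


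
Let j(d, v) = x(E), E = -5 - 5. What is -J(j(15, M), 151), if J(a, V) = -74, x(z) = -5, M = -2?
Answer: 74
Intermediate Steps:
E = -10
j(d, v) = -5
-J(j(15, M), 151) = -1*(-74) = 74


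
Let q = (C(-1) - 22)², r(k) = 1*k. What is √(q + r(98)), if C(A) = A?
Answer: √627 ≈ 25.040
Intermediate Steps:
r(k) = k
q = 529 (q = (-1 - 22)² = (-23)² = 529)
√(q + r(98)) = √(529 + 98) = √627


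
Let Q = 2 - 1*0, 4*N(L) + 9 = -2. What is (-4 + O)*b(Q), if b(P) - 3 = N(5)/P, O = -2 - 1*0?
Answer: -39/4 ≈ -9.7500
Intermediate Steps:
N(L) = -11/4 (N(L) = -9/4 + (¼)*(-2) = -9/4 - ½ = -11/4)
Q = 2 (Q = 2 + 0 = 2)
O = -2 (O = -2 + 0 = -2)
b(P) = 3 - 11/(4*P)
(-4 + O)*b(Q) = (-4 - 2)*(3 - 11/4/2) = -6*(3 - 11/4*½) = -6*(3 - 11/8) = -6*13/8 = -39/4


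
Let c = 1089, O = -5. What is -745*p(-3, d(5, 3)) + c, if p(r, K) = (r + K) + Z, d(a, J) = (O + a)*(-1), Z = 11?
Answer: -4871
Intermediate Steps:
d(a, J) = 5 - a (d(a, J) = (-5 + a)*(-1) = 5 - a)
p(r, K) = 11 + K + r (p(r, K) = (r + K) + 11 = (K + r) + 11 = 11 + K + r)
-745*p(-3, d(5, 3)) + c = -745*(11 + (5 - 1*5) - 3) + 1089 = -745*(11 + (5 - 5) - 3) + 1089 = -745*(11 + 0 - 3) + 1089 = -745*8 + 1089 = -5960 + 1089 = -4871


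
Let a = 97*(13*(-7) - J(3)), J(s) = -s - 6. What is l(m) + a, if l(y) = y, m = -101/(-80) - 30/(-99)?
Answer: -20994427/2640 ≈ -7952.4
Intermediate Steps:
J(s) = -6 - s
m = 4133/2640 (m = -101*(-1/80) - 30*(-1/99) = 101/80 + 10/33 = 4133/2640 ≈ 1.5655)
a = -7954 (a = 97*(13*(-7) - (-6 - 1*3)) = 97*(-91 - (-6 - 3)) = 97*(-91 - 1*(-9)) = 97*(-91 + 9) = 97*(-82) = -7954)
l(m) + a = 4133/2640 - 7954 = -20994427/2640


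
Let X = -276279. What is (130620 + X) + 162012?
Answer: 16353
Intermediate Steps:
(130620 + X) + 162012 = (130620 - 276279) + 162012 = -145659 + 162012 = 16353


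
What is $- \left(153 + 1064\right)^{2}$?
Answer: $-1481089$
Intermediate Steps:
$- \left(153 + 1064\right)^{2} = - 1217^{2} = \left(-1\right) 1481089 = -1481089$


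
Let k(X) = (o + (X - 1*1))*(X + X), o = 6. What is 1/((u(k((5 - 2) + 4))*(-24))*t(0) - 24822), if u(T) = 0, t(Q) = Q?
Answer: -1/24822 ≈ -4.0287e-5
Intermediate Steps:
k(X) = 2*X*(5 + X) (k(X) = (6 + (X - 1*1))*(X + X) = (6 + (X - 1))*(2*X) = (6 + (-1 + X))*(2*X) = (5 + X)*(2*X) = 2*X*(5 + X))
1/((u(k((5 - 2) + 4))*(-24))*t(0) - 24822) = 1/((0*(-24))*0 - 24822) = 1/(0*0 - 24822) = 1/(0 - 24822) = 1/(-24822) = -1/24822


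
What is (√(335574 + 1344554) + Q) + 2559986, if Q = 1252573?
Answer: 3812559 + 16*√6563 ≈ 3.8139e+6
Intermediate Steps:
(√(335574 + 1344554) + Q) + 2559986 = (√(335574 + 1344554) + 1252573) + 2559986 = (√1680128 + 1252573) + 2559986 = (16*√6563 + 1252573) + 2559986 = (1252573 + 16*√6563) + 2559986 = 3812559 + 16*√6563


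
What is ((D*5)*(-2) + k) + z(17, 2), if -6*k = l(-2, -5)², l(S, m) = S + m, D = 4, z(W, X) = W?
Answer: -187/6 ≈ -31.167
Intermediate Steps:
k = -49/6 (k = -(-2 - 5)²/6 = -⅙*(-7)² = -⅙*49 = -49/6 ≈ -8.1667)
((D*5)*(-2) + k) + z(17, 2) = ((4*5)*(-2) - 49/6) + 17 = (20*(-2) - 49/6) + 17 = (-40 - 49/6) + 17 = -289/6 + 17 = -187/6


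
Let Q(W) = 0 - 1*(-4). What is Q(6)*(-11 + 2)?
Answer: -36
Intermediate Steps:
Q(W) = 4 (Q(W) = 0 + 4 = 4)
Q(6)*(-11 + 2) = 4*(-11 + 2) = 4*(-9) = -36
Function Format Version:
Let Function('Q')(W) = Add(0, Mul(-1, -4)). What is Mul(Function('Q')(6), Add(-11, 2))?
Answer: -36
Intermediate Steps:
Function('Q')(W) = 4 (Function('Q')(W) = Add(0, 4) = 4)
Mul(Function('Q')(6), Add(-11, 2)) = Mul(4, Add(-11, 2)) = Mul(4, -9) = -36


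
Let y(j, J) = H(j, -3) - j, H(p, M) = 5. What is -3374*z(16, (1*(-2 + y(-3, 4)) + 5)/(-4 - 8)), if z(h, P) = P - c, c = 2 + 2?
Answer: 99533/6 ≈ 16589.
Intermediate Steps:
c = 4
y(j, J) = 5 - j
z(h, P) = -4 + P (z(h, P) = P - 1*4 = P - 4 = -4 + P)
-3374*z(16, (1*(-2 + y(-3, 4)) + 5)/(-4 - 8)) = -3374*(-4 + (1*(-2 + (5 - 1*(-3))) + 5)/(-4 - 8)) = -3374*(-4 + (1*(-2 + (5 + 3)) + 5)/(-12)) = -3374*(-4 + (1*(-2 + 8) + 5)*(-1/12)) = -3374*(-4 + (1*6 + 5)*(-1/12)) = -3374*(-4 + (6 + 5)*(-1/12)) = -3374*(-4 + 11*(-1/12)) = -3374*(-4 - 11/12) = -3374*(-59/12) = 99533/6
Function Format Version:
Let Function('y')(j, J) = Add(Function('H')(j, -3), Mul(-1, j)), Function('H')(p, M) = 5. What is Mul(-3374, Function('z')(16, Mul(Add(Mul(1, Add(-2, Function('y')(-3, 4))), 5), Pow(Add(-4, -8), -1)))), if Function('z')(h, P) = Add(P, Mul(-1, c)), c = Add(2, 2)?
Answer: Rational(99533, 6) ≈ 16589.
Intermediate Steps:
c = 4
Function('y')(j, J) = Add(5, Mul(-1, j))
Function('z')(h, P) = Add(-4, P) (Function('z')(h, P) = Add(P, Mul(-1, 4)) = Add(P, -4) = Add(-4, P))
Mul(-3374, Function('z')(16, Mul(Add(Mul(1, Add(-2, Function('y')(-3, 4))), 5), Pow(Add(-4, -8), -1)))) = Mul(-3374, Add(-4, Mul(Add(Mul(1, Add(-2, Add(5, Mul(-1, -3)))), 5), Pow(Add(-4, -8), -1)))) = Mul(-3374, Add(-4, Mul(Add(Mul(1, Add(-2, Add(5, 3))), 5), Pow(-12, -1)))) = Mul(-3374, Add(-4, Mul(Add(Mul(1, Add(-2, 8)), 5), Rational(-1, 12)))) = Mul(-3374, Add(-4, Mul(Add(Mul(1, 6), 5), Rational(-1, 12)))) = Mul(-3374, Add(-4, Mul(Add(6, 5), Rational(-1, 12)))) = Mul(-3374, Add(-4, Mul(11, Rational(-1, 12)))) = Mul(-3374, Add(-4, Rational(-11, 12))) = Mul(-3374, Rational(-59, 12)) = Rational(99533, 6)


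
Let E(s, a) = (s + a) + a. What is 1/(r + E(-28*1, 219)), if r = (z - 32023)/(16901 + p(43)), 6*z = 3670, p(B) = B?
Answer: 25416/10373443 ≈ 0.0024501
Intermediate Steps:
E(s, a) = s + 2*a (E(s, a) = (a + s) + a = s + 2*a)
z = 1835/3 (z = (1/6)*3670 = 1835/3 ≈ 611.67)
r = -47117/25416 (r = (1835/3 - 32023)/(16901 + 43) = -94234/3/16944 = -94234/3*1/16944 = -47117/25416 ≈ -1.8538)
1/(r + E(-28*1, 219)) = 1/(-47117/25416 + (-28*1 + 2*219)) = 1/(-47117/25416 + (-28 + 438)) = 1/(-47117/25416 + 410) = 1/(10373443/25416) = 25416/10373443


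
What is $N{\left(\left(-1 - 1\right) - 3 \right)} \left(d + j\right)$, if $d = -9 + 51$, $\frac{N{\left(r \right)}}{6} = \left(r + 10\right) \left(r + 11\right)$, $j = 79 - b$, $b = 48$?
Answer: $13140$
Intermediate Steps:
$j = 31$ ($j = 79 - 48 = 31$)
$N{\left(r \right)} = 6 \left(10 + r\right) \left(11 + r\right)$ ($N{\left(r \right)} = 6 \left(r + 10\right) \left(r + 11\right) = 6 \left(10 + r\right) \left(11 + r\right)$)
$d = 42$
$N{\left(\left(-1 - 1\right) - 3 \right)} \left(d + j\right) = \left(660 + 6 \left(\left(-1 - 1\right) - 3\right)^{2} + 126 \left(\left(-1 - 1\right) - 3\right)\right) \left(42 + 31\right) = \left(660 + 6 \left(-2 - 3\right)^{2} + 126 \left(-2 - 3\right)\right) 73 = \left(660 + 6 \left(-5\right)^{2} + 126 \left(-5\right)\right) 73 = \left(660 + 6 \cdot 25 - 630\right) 73 = \left(660 + 150 - 630\right) 73 = 180 \cdot 73 = 13140$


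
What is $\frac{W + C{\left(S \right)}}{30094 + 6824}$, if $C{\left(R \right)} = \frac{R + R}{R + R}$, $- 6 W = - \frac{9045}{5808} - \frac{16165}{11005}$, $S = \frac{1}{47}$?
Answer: $\frac{38461919}{943875713088} \approx 4.0749 \cdot 10^{-5}$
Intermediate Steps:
$S = \frac{1}{47} \approx 0.021277$
$W = \frac{12895103}{25566816}$ ($W = - \frac{- \frac{9045}{5808} - \frac{16165}{11005}}{6} = - \frac{\left(-9045\right) \frac{1}{5808} - \frac{3233}{2201}}{6} = - \frac{- \frac{3015}{1936} - \frac{3233}{2201}}{6} = \left(- \frac{1}{6}\right) \left(- \frac{12895103}{4261136}\right) = \frac{12895103}{25566816} \approx 0.50437$)
$C{\left(R \right)} = 1$ ($C{\left(R \right)} = \frac{2 R}{2 R} = 2 R \frac{1}{2 R} = 1$)
$\frac{W + C{\left(S \right)}}{30094 + 6824} = \frac{\frac{12895103}{25566816} + 1}{30094 + 6824} = \frac{38461919}{25566816 \cdot 36918} = \frac{38461919}{25566816} \cdot \frac{1}{36918} = \frac{38461919}{943875713088}$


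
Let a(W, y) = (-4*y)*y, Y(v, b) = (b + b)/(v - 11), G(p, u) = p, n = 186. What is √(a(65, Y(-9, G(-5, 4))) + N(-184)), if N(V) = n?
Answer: √185 ≈ 13.601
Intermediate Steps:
N(V) = 186
Y(v, b) = 2*b/(-11 + v) (Y(v, b) = (2*b)/(-11 + v) = 2*b/(-11 + v))
a(W, y) = -4*y²
√(a(65, Y(-9, G(-5, 4))) + N(-184)) = √(-4*100/(-11 - 9)² + 186) = √(-4*(2*(-5)/(-20))² + 186) = √(-4*(2*(-5)*(-1/20))² + 186) = √(-4*(½)² + 186) = √(-4*¼ + 186) = √(-1 + 186) = √185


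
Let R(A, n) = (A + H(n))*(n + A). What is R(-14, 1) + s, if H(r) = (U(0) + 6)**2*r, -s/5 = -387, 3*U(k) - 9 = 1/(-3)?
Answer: 88277/81 ≈ 1089.8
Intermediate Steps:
U(k) = 26/9 (U(k) = 3 + (1/3)/(-3) = 3 + (1/3)*(-1/3) = 3 - 1/9 = 26/9)
s = 1935 (s = -5*(-387) = 1935)
H(r) = 6400*r/81 (H(r) = (26/9 + 6)**2*r = (80/9)**2*r = 6400*r/81)
R(A, n) = (A + n)*(A + 6400*n/81) (R(A, n) = (A + 6400*n/81)*(n + A) = (A + 6400*n/81)*(A + n) = (A + n)*(A + 6400*n/81))
R(-14, 1) + s = ((-14)**2 + (6400/81)*1**2 + (6481/81)*(-14)*1) + 1935 = (196 + (6400/81)*1 - 90734/81) + 1935 = (196 + 6400/81 - 90734/81) + 1935 = -68458/81 + 1935 = 88277/81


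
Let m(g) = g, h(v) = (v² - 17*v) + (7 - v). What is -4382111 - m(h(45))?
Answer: -4383333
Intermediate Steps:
h(v) = 7 + v² - 18*v
-4382111 - m(h(45)) = -4382111 - (7 + 45² - 18*45) = -4382111 - (7 + 2025 - 810) = -4382111 - 1*1222 = -4382111 - 1222 = -4383333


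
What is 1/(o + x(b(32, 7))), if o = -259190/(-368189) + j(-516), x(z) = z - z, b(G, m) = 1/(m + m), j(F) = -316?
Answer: -368189/116088534 ≈ -0.0031716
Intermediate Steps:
b(G, m) = 1/(2*m)
x(z) = 0
o = -116088534/368189 (o = -259190/(-368189) - 316 = -259190*(-1/368189) - 316 = 259190/368189 - 316 = -116088534/368189 ≈ -315.30)
1/(o + x(b(32, 7))) = 1/(-116088534/368189 + 0) = 1/(-116088534/368189) = -368189/116088534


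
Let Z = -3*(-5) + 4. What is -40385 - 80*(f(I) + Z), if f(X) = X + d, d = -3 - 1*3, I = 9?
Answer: -42145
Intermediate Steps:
Z = 19 (Z = 15 + 4 = 19)
d = -6 (d = -3 - 3 = -6)
f(X) = -6 + X (f(X) = X - 6 = -6 + X)
-40385 - 80*(f(I) + Z) = -40385 - 80*((-6 + 9) + 19) = -40385 - 80*(3 + 19) = -40385 - 80*22 = -40385 - 1760 = -42145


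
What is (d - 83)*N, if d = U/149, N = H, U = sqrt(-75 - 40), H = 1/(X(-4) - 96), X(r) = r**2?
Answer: 83/80 - I*sqrt(115)/11920 ≈ 1.0375 - 0.00089965*I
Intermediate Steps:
H = -1/80 (H = 1/((-4)**2 - 96) = 1/(16 - 96) = 1/(-80) = -1/80 ≈ -0.012500)
U = I*sqrt(115) (U = sqrt(-115) = I*sqrt(115) ≈ 10.724*I)
N = -1/80 ≈ -0.012500
d = I*sqrt(115)/149 (d = (I*sqrt(115))/149 = (I*sqrt(115))*(1/149) = I*sqrt(115)/149 ≈ 0.071972*I)
(d - 83)*N = (I*sqrt(115)/149 - 83)*(-1/80) = (-83 + I*sqrt(115)/149)*(-1/80) = 83/80 - I*sqrt(115)/11920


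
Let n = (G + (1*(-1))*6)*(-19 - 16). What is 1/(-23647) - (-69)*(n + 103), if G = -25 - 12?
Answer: 2623681943/23647 ≈ 1.1095e+5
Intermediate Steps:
G = -37
n = 1505 (n = (-37 + (1*(-1))*6)*(-19 - 16) = (-37 - 1*6)*(-35) = (-37 - 6)*(-35) = -43*(-35) = 1505)
1/(-23647) - (-69)*(n + 103) = 1/(-23647) - (-69)*(1505 + 103) = -1/23647 - (-69)*1608 = -1/23647 - 1*(-110952) = -1/23647 + 110952 = 2623681943/23647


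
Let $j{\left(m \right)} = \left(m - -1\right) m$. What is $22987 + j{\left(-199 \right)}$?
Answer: $62389$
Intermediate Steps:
$j{\left(m \right)} = m \left(1 + m\right)$ ($j{\left(m \right)} = \left(m + 1\right) m = \left(1 + m\right) m = m \left(1 + m\right)$)
$22987 + j{\left(-199 \right)} = 22987 - 199 \left(1 - 199\right) = 22987 - -39402 = 22987 + 39402 = 62389$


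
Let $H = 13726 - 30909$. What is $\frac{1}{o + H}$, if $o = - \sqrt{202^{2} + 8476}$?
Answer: $- \frac{17183}{295206209} + \frac{8 \sqrt{770}}{295206209} \approx -5.7455 \cdot 10^{-5}$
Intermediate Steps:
$H = -17183$
$o = - 8 \sqrt{770}$ ($o = - \sqrt{40804 + 8476} = - \sqrt{49280} = - 8 \sqrt{770} \approx -221.99$)
$\frac{1}{o + H} = \frac{1}{- 8 \sqrt{770} - 17183} = \frac{1}{-17183 - 8 \sqrt{770}}$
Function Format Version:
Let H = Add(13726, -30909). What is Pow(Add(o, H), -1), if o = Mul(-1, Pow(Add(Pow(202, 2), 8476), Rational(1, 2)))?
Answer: Add(Rational(-17183, 295206209), Mul(Rational(8, 295206209), Pow(770, Rational(1, 2)))) ≈ -5.7455e-5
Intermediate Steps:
H = -17183
o = Mul(-8, Pow(770, Rational(1, 2))) (o = Mul(-1, Pow(Add(40804, 8476), Rational(1, 2))) = Mul(-1, Pow(49280, Rational(1, 2))) = Mul(-1, Mul(8, Pow(770, Rational(1, 2)))) = Mul(-8, Pow(770, Rational(1, 2))) ≈ -221.99)
Pow(Add(o, H), -1) = Pow(Add(Mul(-8, Pow(770, Rational(1, 2))), -17183), -1) = Pow(Add(-17183, Mul(-8, Pow(770, Rational(1, 2)))), -1)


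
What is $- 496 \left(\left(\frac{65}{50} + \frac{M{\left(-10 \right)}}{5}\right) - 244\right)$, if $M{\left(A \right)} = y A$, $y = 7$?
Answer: $\frac{636616}{5} \approx 1.2732 \cdot 10^{5}$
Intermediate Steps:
$M{\left(A \right)} = 7 A$
$- 496 \left(\left(\frac{65}{50} + \frac{M{\left(-10 \right)}}{5}\right) - 244\right) = - 496 \left(\left(\frac{65}{50} + \frac{7 \left(-10\right)}{5}\right) - 244\right) = - 496 \left(\left(65 \cdot \frac{1}{50} - 14\right) - 244\right) = - 496 \left(\left(\frac{13}{10} - 14\right) - 244\right) = - 496 \left(- \frac{127}{10} - 244\right) = \left(-496\right) \left(- \frac{2567}{10}\right) = \frac{636616}{5}$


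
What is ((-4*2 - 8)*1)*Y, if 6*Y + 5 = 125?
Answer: -320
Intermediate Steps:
Y = 20 (Y = -⅚ + (⅙)*125 = -⅚ + 125/6 = 20)
((-4*2 - 8)*1)*Y = ((-4*2 - 8)*1)*20 = ((-8 - 8)*1)*20 = -16*1*20 = -16*20 = -320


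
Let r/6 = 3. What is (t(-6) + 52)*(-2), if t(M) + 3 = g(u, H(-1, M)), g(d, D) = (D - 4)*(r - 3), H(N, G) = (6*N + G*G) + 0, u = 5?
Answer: -878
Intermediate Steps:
r = 18 (r = 6*3 = 18)
H(N, G) = G² + 6*N (H(N, G) = (6*N + G²) + 0 = (G² + 6*N) + 0 = G² + 6*N)
g(d, D) = -60 + 15*D (g(d, D) = (D - 4)*(18 - 3) = (-4 + D)*15 = -60 + 15*D)
t(M) = -153 + 15*M² (t(M) = -3 + (-60 + 15*(M² + 6*(-1))) = -3 + (-60 + 15*(M² - 6)) = -3 + (-60 + 15*(-6 + M²)) = -3 + (-60 + (-90 + 15*M²)) = -3 + (-150 + 15*M²) = -153 + 15*M²)
(t(-6) + 52)*(-2) = ((-153 + 15*(-6)²) + 52)*(-2) = ((-153 + 15*36) + 52)*(-2) = ((-153 + 540) + 52)*(-2) = (387 + 52)*(-2) = 439*(-2) = -878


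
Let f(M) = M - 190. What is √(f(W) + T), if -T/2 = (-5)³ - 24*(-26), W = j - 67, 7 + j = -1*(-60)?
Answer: I*√1202 ≈ 34.67*I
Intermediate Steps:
j = 53 (j = -7 - 1*(-60) = -7 + 60 = 53)
W = -14 (W = 53 - 67 = -14)
T = -998 (T = -2*((-5)³ - 24*(-26)) = -2*(-125 + 624) = -2*499 = -998)
f(M) = -190 + M
√(f(W) + T) = √((-190 - 14) - 998) = √(-204 - 998) = √(-1202) = I*√1202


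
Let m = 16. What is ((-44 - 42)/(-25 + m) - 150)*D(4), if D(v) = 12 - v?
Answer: -10112/9 ≈ -1123.6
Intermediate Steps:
((-44 - 42)/(-25 + m) - 150)*D(4) = ((-44 - 42)/(-25 + 16) - 150)*(12 - 1*4) = (-86/(-9) - 150)*(12 - 4) = (-86*(-⅑) - 150)*8 = (86/9 - 150)*8 = -1264/9*8 = -10112/9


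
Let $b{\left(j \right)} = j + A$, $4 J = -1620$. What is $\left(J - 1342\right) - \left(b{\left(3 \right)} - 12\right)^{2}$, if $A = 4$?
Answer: $-1772$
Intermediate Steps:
$J = -405$ ($J = \frac{1}{4} \left(-1620\right) = -405$)
$b{\left(j \right)} = 4 + j$ ($b{\left(j \right)} = j + 4 = 4 + j$)
$\left(J - 1342\right) - \left(b{\left(3 \right)} - 12\right)^{2} = \left(-405 - 1342\right) - \left(\left(4 + 3\right) - 12\right)^{2} = -1747 - \left(7 - 12\right)^{2} = -1747 - \left(-5\right)^{2} = -1747 - 25 = -1772$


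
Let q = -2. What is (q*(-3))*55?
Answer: 330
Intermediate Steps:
(q*(-3))*55 = -2*(-3)*55 = 6*55 = 330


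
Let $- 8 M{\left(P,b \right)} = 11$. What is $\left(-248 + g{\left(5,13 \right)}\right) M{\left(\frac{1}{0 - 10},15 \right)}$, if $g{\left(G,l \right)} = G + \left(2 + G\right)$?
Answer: $\frac{649}{2} \approx 324.5$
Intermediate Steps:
$g{\left(G,l \right)} = 2 + 2 G$
$M{\left(P,b \right)} = - \frac{11}{8}$ ($M{\left(P,b \right)} = \left(- \frac{1}{8}\right) 11 = - \frac{11}{8}$)
$\left(-248 + g{\left(5,13 \right)}\right) M{\left(\frac{1}{0 - 10},15 \right)} = \left(-248 + \left(2 + 2 \cdot 5\right)\right) \left(- \frac{11}{8}\right) = \left(-248 + \left(2 + 10\right)\right) \left(- \frac{11}{8}\right) = \left(-248 + 12\right) \left(- \frac{11}{8}\right) = \left(-236\right) \left(- \frac{11}{8}\right) = \frac{649}{2}$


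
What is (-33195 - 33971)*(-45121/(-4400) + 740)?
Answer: -10078322413/200 ≈ -5.0392e+7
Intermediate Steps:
(-33195 - 33971)*(-45121/(-4400) + 740) = -67166*(-45121*(-1/4400) + 740) = -67166*(45121/4400 + 740) = -67166*3301121/4400 = -10078322413/200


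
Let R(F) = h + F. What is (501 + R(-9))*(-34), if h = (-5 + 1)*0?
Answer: -16728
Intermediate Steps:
h = 0 (h = -4*0 = 0)
R(F) = F (R(F) = 0 + F = F)
(501 + R(-9))*(-34) = (501 - 9)*(-34) = 492*(-34) = -16728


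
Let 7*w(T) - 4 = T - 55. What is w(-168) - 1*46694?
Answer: -327077/7 ≈ -46725.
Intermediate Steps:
w(T) = -51/7 + T/7 (w(T) = 4/7 + (T - 55)/7 = 4/7 + (-55 + T)/7 = 4/7 + (-55/7 + T/7) = -51/7 + T/7)
w(-168) - 1*46694 = (-51/7 + (1/7)*(-168)) - 1*46694 = (-51/7 - 24) - 46694 = -219/7 - 46694 = -327077/7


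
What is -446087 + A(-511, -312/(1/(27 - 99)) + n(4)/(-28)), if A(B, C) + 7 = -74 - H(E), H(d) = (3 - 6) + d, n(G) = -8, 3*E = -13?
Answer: -1338482/3 ≈ -4.4616e+5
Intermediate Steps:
E = -13/3 (E = (⅓)*(-13) = -13/3 ≈ -4.3333)
H(d) = -3 + d
A(B, C) = -221/3 (A(B, C) = -7 + (-74 - (-3 - 13/3)) = -7 + (-74 - 1*(-22/3)) = -7 + (-74 + 22/3) = -7 - 200/3 = -221/3)
-446087 + A(-511, -312/(1/(27 - 99)) + n(4)/(-28)) = -446087 - 221/3 = -1338482/3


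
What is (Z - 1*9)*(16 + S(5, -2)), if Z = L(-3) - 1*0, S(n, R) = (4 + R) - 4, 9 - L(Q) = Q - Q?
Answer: 0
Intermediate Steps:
L(Q) = 9 (L(Q) = 9 - (Q - Q) = 9 - 1*0 = 9 + 0 = 9)
S(n, R) = R
Z = 9 (Z = 9 - 1*0 = 9 + 0 = 9)
(Z - 1*9)*(16 + S(5, -2)) = (9 - 1*9)*(16 - 2) = (9 - 9)*14 = 0*14 = 0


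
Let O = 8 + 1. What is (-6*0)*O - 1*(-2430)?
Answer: 2430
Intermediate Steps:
O = 9
(-6*0)*O - 1*(-2430) = -6*0*9 - 1*(-2430) = 0*9 + 2430 = 0 + 2430 = 2430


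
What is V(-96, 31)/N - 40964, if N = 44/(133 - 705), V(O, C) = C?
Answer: -41367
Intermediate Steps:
N = -1/13 (N = 44/(-572) = -1/572*44 = -1/13 ≈ -0.076923)
V(-96, 31)/N - 40964 = 31/(-1/13) - 40964 = 31*(-13) - 40964 = -403 - 40964 = -41367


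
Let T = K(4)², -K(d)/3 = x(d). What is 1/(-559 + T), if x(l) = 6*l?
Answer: 1/4625 ≈ 0.00021622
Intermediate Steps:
K(d) = -18*d
T = 5184 (T = (-18*4)² = (-72)² = 5184)
1/(-559 + T) = 1/(-559 + 5184) = 1/4625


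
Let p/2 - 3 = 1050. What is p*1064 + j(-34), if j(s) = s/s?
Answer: 2240785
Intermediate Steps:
p = 2106 (p = 6 + 2*1050 = 6 + 2100 = 2106)
j(s) = 1
p*1064 + j(-34) = 2106*1064 + 1 = 2240784 + 1 = 2240785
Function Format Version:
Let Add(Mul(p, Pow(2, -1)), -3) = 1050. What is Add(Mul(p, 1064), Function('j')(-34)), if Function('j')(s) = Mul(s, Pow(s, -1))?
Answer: 2240785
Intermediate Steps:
p = 2106 (p = Add(6, Mul(2, 1050)) = Add(6, 2100) = 2106)
Function('j')(s) = 1
Add(Mul(p, 1064), Function('j')(-34)) = Add(Mul(2106, 1064), 1) = Add(2240784, 1) = 2240785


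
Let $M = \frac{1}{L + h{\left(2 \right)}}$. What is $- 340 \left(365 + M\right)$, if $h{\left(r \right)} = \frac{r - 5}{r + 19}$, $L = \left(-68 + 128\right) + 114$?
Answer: $- \frac{151032080}{1217} \approx -1.241 \cdot 10^{5}$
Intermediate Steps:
$L = 174$ ($L = 60 + 114 = 174$)
$h{\left(r \right)} = \frac{-5 + r}{19 + r}$
$M = \frac{7}{1217}$ ($M = \frac{1}{174 + \frac{-5 + 2}{19 + 2}} = \frac{1}{174 + \frac{1}{21} \left(-3\right)} = \frac{1}{174 - \frac{1}{7}} = \frac{1}{\frac{1217}{7}} = \frac{7}{1217} \approx 0.0057518$)
$- 340 \left(365 + M\right) = - 340 \left(365 + \frac{7}{1217}\right) = \left(-340\right) \frac{444212}{1217} = - \frac{151032080}{1217}$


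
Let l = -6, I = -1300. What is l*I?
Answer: 7800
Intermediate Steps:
l*I = -6*(-1300) = 7800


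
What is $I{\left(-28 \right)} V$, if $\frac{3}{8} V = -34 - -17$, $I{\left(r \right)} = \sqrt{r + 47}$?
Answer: $- \frac{136 \sqrt{19}}{3} \approx -197.6$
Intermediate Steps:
$I{\left(r \right)} = \sqrt{47 + r}$
$V = - \frac{136}{3}$ ($V = \frac{8 \left(-34 - -17\right)}{3} = \frac{8 \left(-34 + 17\right)}{3} = \frac{8}{3} \left(-17\right) = - \frac{136}{3} \approx -45.333$)
$I{\left(-28 \right)} V = \sqrt{47 - 28} \left(- \frac{136}{3}\right) = \sqrt{19} \left(- \frac{136}{3}\right) = - \frac{136 \sqrt{19}}{3}$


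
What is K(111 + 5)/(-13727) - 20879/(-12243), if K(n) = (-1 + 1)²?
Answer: 20879/12243 ≈ 1.7054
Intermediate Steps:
K(n) = 0 (K(n) = 0² = 0)
K(111 + 5)/(-13727) - 20879/(-12243) = 0/(-13727) - 20879/(-12243) = 0*(-1/13727) - 20879*(-1/12243) = 0 + 20879/12243 = 20879/12243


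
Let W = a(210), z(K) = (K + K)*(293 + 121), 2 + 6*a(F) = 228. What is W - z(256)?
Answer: -635791/3 ≈ -2.1193e+5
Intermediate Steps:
a(F) = 113/3 (a(F) = -1/3 + (1/6)*228 = -1/3 + 38 = 113/3)
z(K) = 828*K (z(K) = (2*K)*414 = 828*K)
W = 113/3 ≈ 37.667
W - z(256) = 113/3 - 828*256 = 113/3 - 1*211968 = 113/3 - 211968 = -635791/3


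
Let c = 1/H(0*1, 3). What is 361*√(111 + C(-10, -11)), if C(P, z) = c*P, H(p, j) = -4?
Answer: 361*√454/2 ≈ 3846.0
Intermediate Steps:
c = -¼ (c = 1/(-4) = -¼ ≈ -0.25000)
C(P, z) = -P/4
361*√(111 + C(-10, -11)) = 361*√(111 - ¼*(-10)) = 361*√(111 + 5/2) = 361*√(227/2) = 361*(√454/2) = 361*√454/2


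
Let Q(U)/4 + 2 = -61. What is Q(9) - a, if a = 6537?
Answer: -6789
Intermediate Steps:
Q(U) = -252 (Q(U) = -8 + 4*(-61) = -8 - 244 = -252)
Q(9) - a = -252 - 1*6537 = -252 - 6537 = -6789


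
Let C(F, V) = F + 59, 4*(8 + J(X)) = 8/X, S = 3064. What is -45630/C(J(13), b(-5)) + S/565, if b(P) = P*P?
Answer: -66622958/75145 ≈ -886.59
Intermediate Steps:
J(X) = -8 + 2/X (J(X) = -8 + (8/X)/4 = -8 + 2/X)
b(P) = P**2
C(F, V) = 59 + F
-45630/C(J(13), b(-5)) + S/565 = -45630/(59 + (-8 + 2/13)) + 3064/565 = -45630/(59 - 102/13) + 3064/565 = -45630/665/13 + 3064/565 = -45630*13/665 + 3064/565 = -118638/133 + 3064/565 = -66622958/75145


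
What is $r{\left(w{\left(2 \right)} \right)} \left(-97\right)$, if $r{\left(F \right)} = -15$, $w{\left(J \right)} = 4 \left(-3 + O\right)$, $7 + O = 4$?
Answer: $1455$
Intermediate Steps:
$O = -3$ ($O = -7 + 4 = -3$)
$w{\left(J \right)} = -24$ ($w{\left(J \right)} = 4 \left(-3 - 3\right) = 4 \left(-6\right) = -24$)
$r{\left(w{\left(2 \right)} \right)} \left(-97\right) = \left(-15\right) \left(-97\right) = 1455$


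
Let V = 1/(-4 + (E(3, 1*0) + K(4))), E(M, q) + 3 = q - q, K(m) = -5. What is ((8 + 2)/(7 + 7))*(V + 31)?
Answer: 265/12 ≈ 22.083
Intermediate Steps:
E(M, q) = -3 (E(M, q) = -3 + (q - q) = -3 + 0 = -3)
V = -1/12 (V = 1/(-4 + (-3 - 5)) = 1/(-4 - 8) = 1/(-12) = -1/12 ≈ -0.083333)
((8 + 2)/(7 + 7))*(V + 31) = ((8 + 2)/(7 + 7))*(-1/12 + 31) = (10/14)*(371/12) = (10*(1/14))*(371/12) = (5/7)*(371/12) = 265/12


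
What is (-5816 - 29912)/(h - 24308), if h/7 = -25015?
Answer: 35728/199413 ≈ 0.17917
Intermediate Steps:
h = -175105 (h = 7*(-25015) = -175105)
(-5816 - 29912)/(h - 24308) = (-5816 - 29912)/(-175105 - 24308) = -35728/(-199413) = -35728*(-1/199413) = 35728/199413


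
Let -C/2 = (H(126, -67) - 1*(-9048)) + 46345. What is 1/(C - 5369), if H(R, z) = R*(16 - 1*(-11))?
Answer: -1/122959 ≈ -8.1328e-6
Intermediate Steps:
H(R, z) = 27*R (H(R, z) = R*(16 + 11) = R*27 = 27*R)
C = -117590 (C = -2*((27*126 - 1*(-9048)) + 46345) = -2*((3402 + 9048) + 46345) = -2*(12450 + 46345) = -2*58795 = -117590)
1/(C - 5369) = 1/(-117590 - 5369) = 1/(-122959) = -1/122959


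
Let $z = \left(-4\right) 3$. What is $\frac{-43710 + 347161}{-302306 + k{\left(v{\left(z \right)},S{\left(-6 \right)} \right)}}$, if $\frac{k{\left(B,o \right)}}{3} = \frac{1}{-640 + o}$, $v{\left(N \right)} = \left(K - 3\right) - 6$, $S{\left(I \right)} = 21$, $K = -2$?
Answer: $- \frac{187836169}{187127417} \approx -1.0038$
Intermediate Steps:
$z = -12$
$v{\left(N \right)} = -11$ ($v{\left(N \right)} = \left(-2 - 3\right) - 6 = -5 - 6 = -11$)
$k{\left(B,o \right)} = \frac{3}{-640 + o}$
$\frac{-43710 + 347161}{-302306 + k{\left(v{\left(z \right)},S{\left(-6 \right)} \right)}} = \frac{-43710 + 347161}{-302306 + \frac{3}{-640 + 21}} = \frac{303451}{-302306 + \frac{3}{-619}} = \frac{303451}{-302306 + 3 \left(- \frac{1}{619}\right)} = \frac{303451}{-302306 - \frac{3}{619}} = \frac{303451}{- \frac{187127417}{619}} = 303451 \left(- \frac{619}{187127417}\right) = - \frac{187836169}{187127417}$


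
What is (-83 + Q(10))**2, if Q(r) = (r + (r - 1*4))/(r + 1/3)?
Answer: 6375625/961 ≈ 6634.4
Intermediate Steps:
Q(r) = (-4 + 2*r)/(1/3 + r) (Q(r) = (r + (r - 4))/(r + 1/3) = (r + (-4 + r))/(1/3 + r) = (-4 + 2*r)/(1/3 + r))
(-83 + Q(10))**2 = (-83 + 6*(-2 + 10)/(1 + 3*10))**2 = (-83 + 6*8/(1 + 30))**2 = (-83 + 6*8/31)**2 = (-83 + 6*(1/31)*8)**2 = (-83 + 48/31)**2 = (-2525/31)**2 = 6375625/961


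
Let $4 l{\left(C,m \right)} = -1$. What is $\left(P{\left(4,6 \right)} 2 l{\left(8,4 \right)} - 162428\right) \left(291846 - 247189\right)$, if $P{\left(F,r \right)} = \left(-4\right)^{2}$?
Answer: $-7253904452$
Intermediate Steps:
$l{\left(C,m \right)} = - \frac{1}{4}$ ($l{\left(C,m \right)} = \frac{1}{4} \left(-1\right) = - \frac{1}{4}$)
$P{\left(F,r \right)} = 16$
$\left(P{\left(4,6 \right)} 2 l{\left(8,4 \right)} - 162428\right) \left(291846 - 247189\right) = \left(16 \cdot 2 \left(- \frac{1}{4}\right) - 162428\right) \left(291846 - 247189\right) = \left(32 \left(- \frac{1}{4}\right) - 162428\right) 44657 = \left(-8 - 162428\right) 44657 = \left(-162436\right) 44657 = -7253904452$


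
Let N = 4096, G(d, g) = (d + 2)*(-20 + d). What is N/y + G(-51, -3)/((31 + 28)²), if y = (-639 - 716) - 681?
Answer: -1793733/1771829 ≈ -1.0124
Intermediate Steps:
G(d, g) = (-20 + d)*(2 + d) (G(d, g) = (2 + d)*(-20 + d) = (-20 + d)*(2 + d))
y = -2036 (y = -1355 - 681 = -2036)
N/y + G(-51, -3)/((31 + 28)²) = 4096/(-2036) + (-40 + (-51)² - 18*(-51))/((31 + 28)²) = 4096*(-1/2036) + (-40 + 2601 + 918)/(59²) = -1024/509 + 3479/3481 = -1793733/1771829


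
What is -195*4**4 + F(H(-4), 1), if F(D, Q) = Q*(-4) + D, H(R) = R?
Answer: -49928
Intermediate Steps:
F(D, Q) = D - 4*Q (F(D, Q) = -4*Q + D = D - 4*Q)
-195*4**4 + F(H(-4), 1) = -195*4**4 + (-4 - 4*1) = -195*256 + (-4 - 4) = -49920 - 8 = -49928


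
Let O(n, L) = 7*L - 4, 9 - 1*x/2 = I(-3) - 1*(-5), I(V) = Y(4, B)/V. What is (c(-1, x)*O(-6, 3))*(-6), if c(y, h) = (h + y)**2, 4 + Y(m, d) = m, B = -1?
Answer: -4998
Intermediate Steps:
Y(m, d) = -4 + m
I(V) = 0 (I(V) = (-4 + 4)/V = 0/V = 0)
x = 8 (x = 18 - 2*(0 - 1*(-5)) = 18 - 2*(0 + 5) = 18 - 2*5 = 18 - 10 = 8)
O(n, L) = -4 + 7*L
(c(-1, x)*O(-6, 3))*(-6) = ((8 - 1)**2*(-4 + 7*3))*(-6) = (7**2*(-4 + 21))*(-6) = (49*17)*(-6) = 833*(-6) = -4998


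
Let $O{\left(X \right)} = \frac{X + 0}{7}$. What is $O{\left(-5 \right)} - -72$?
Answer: $\frac{499}{7} \approx 71.286$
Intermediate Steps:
$O{\left(X \right)} = \frac{X}{7}$ ($O{\left(X \right)} = X \frac{1}{7} = \frac{X}{7}$)
$O{\left(-5 \right)} - -72 = \frac{1}{7} \left(-5\right) - -72 = - \frac{5}{7} + 72 = \frac{499}{7}$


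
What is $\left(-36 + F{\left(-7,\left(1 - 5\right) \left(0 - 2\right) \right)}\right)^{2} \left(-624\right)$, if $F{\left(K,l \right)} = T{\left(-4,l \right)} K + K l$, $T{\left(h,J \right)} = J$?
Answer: $-13668096$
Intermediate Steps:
$F{\left(K,l \right)} = 2 K l$ ($F{\left(K,l \right)} = l K + K l = K l + K l = 2 K l$)
$\left(-36 + F{\left(-7,\left(1 - 5\right) \left(0 - 2\right) \right)}\right)^{2} \left(-624\right) = \left(-36 + 2 \left(-7\right) \left(1 - 5\right) \left(0 - 2\right)\right)^{2} \left(-624\right) = \left(-36 + 2 \left(-7\right) \left(\left(-4\right) \left(-2\right)\right)\right)^{2} \left(-624\right) = \left(-36 + 2 \left(-7\right) 8\right)^{2} \left(-624\right) = \left(-36 - 112\right)^{2} \left(-624\right) = \left(-148\right)^{2} \left(-624\right) = 21904 \left(-624\right) = -13668096$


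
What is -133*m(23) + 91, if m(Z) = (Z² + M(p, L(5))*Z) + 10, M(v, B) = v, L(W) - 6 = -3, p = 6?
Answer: -89950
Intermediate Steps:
L(W) = 3 (L(W) = 6 - 3 = 3)
m(Z) = 10 + Z² + 6*Z (m(Z) = (Z² + 6*Z) + 10 = 10 + Z² + 6*Z)
-133*m(23) + 91 = -133*(10 + 23² + 6*23) + 91 = -133*(10 + 529 + 138) + 91 = -133*677 + 91 = -90041 + 91 = -89950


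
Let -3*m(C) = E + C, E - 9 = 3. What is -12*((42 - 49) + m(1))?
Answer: 136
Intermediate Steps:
E = 12 (E = 9 + 3 = 12)
m(C) = -4 - C/3 (m(C) = -(12 + C)/3 = -4 - C/3)
-12*((42 - 49) + m(1)) = -12*((42 - 49) + (-4 - ⅓*1)) = -12*(-7 + (-4 - ⅓)) = -12*(-7 - 13/3) = -12*(-34/3) = 136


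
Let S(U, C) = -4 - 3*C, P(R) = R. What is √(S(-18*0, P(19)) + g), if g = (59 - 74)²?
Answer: 2*√41 ≈ 12.806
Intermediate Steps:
g = 225 (g = (-15)² = 225)
√(S(-18*0, P(19)) + g) = √((-4 - 3*19) + 225) = √((-4 - 57) + 225) = √(-61 + 225) = √164 = 2*√41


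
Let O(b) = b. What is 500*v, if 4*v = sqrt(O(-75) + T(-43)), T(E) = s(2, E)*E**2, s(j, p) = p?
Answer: 125*I*sqrt(79582) ≈ 35263.0*I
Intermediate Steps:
T(E) = E**3 (T(E) = E*E**2 = E**3)
v = I*sqrt(79582)/4 (v = sqrt(-75 + (-43)**3)/4 = sqrt(-75 - 79507)/4 = sqrt(-79582)/4 = (I*sqrt(79582))/4 = I*sqrt(79582)/4 ≈ 70.526*I)
500*v = 500*(I*sqrt(79582)/4) = 125*I*sqrt(79582)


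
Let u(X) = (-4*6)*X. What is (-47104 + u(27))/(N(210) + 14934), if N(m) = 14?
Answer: -11938/3737 ≈ -3.1945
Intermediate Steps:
u(X) = -24*X
(-47104 + u(27))/(N(210) + 14934) = (-47104 - 24*27)/(14 + 14934) = (-47104 - 648)/14948 = -47752*1/14948 = -11938/3737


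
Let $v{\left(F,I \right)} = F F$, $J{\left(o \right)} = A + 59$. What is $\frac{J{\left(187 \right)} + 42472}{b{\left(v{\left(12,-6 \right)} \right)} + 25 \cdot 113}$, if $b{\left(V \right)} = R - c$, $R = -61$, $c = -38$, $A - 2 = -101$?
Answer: $\frac{7072}{467} \approx 15.143$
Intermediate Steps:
$A = -99$ ($A = 2 - 101 = -99$)
$J{\left(o \right)} = -40$ ($J{\left(o \right)} = -99 + 59 = -40$)
$v{\left(F,I \right)} = F^{2}$
$b{\left(V \right)} = -23$ ($b{\left(V \right)} = -61 - -38 = -61 + 38 = -23$)
$\frac{J{\left(187 \right)} + 42472}{b{\left(v{\left(12,-6 \right)} \right)} + 25 \cdot 113} = \frac{-40 + 42472}{-23 + 25 \cdot 113} = \frac{42432}{-23 + 2825} = \frac{42432}{2802} = 42432 \cdot \frac{1}{2802} = \frac{7072}{467}$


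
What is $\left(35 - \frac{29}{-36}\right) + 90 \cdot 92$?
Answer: $\frac{299369}{36} \approx 8315.8$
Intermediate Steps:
$\left(35 - \frac{29}{-36}\right) + 90 \cdot 92 = \left(35 - 29 \left(- \frac{1}{36}\right)\right) + 8280 = \left(35 - - \frac{29}{36}\right) + 8280 = \left(35 + \frac{29}{36}\right) + 8280 = \frac{1289}{36} + 8280 = \frac{299369}{36}$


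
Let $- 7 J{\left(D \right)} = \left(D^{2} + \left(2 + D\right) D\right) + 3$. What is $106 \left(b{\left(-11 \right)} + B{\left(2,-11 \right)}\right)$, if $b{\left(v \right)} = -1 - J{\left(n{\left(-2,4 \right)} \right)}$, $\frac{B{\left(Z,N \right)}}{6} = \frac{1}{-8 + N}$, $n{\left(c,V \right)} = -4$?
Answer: $\frac{35828}{133} \approx 269.38$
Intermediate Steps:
$B{\left(Z,N \right)} = \frac{6}{-8 + N}$
$J{\left(D \right)} = - \frac{3}{7} - \frac{D^{2}}{7} - \frac{D \left(2 + D\right)}{7}$ ($J{\left(D \right)} = - \frac{\left(D^{2} + \left(2 + D\right) D\right) + 3}{7} = - \frac{\left(D^{2} + D \left(2 + D\right)\right) + 3}{7} = - \frac{3 + D^{2} + D \left(2 + D\right)}{7} = - \frac{3}{7} - \frac{D^{2}}{7} - \frac{D \left(2 + D\right)}{7}$)
$b{\left(v \right)} = \frac{20}{7}$ ($b{\left(v \right)} = -1 - \left(- \frac{3}{7} - - \frac{8}{7} - \frac{2 \left(-4\right)^{2}}{7}\right) = -1 - \left(- \frac{3}{7} + \frac{8}{7} - \frac{32}{7}\right) = -1 - - \frac{27}{7} = -1 + \frac{27}{7} = \frac{20}{7}$)
$106 \left(b{\left(-11 \right)} + B{\left(2,-11 \right)}\right) = 106 \left(\frac{20}{7} + \frac{6}{-8 - 11}\right) = 106 \left(\frac{20}{7} + \frac{6}{-19}\right) = 106 \left(\frac{20}{7} + 6 \left(- \frac{1}{19}\right)\right) = 106 \left(\frac{20}{7} - \frac{6}{19}\right) = 106 \cdot \frac{338}{133} = \frac{35828}{133}$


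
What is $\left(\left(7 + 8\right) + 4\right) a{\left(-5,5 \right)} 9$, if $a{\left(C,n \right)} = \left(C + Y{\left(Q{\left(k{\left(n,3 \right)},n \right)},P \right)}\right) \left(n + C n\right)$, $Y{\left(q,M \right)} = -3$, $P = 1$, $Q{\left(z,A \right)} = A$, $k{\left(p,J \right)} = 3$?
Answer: $27360$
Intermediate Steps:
$a{\left(C,n \right)} = \left(-3 + C\right) \left(n + C n\right)$ ($a{\left(C,n \right)} = \left(C - 3\right) \left(n + C n\right) = \left(-3 + C\right) \left(n + C n\right)$)
$\left(\left(7 + 8\right) + 4\right) a{\left(-5,5 \right)} 9 = \left(\left(7 + 8\right) + 4\right) 5 \left(-3 + \left(-5\right)^{2} - -10\right) 9 = \left(15 + 4\right) 5 \left(-3 + 25 + 10\right) 9 = 19 \cdot 5 \cdot 32 \cdot 9 = 19 \cdot 160 \cdot 9 = 3040 \cdot 9 = 27360$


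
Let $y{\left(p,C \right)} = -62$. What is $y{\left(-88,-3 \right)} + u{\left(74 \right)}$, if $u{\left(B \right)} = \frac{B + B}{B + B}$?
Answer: $-61$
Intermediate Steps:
$u{\left(B \right)} = 1$ ($u{\left(B \right)} = \frac{2 B}{2 B} = 2 B \frac{1}{2 B} = 1$)
$y{\left(-88,-3 \right)} + u{\left(74 \right)} = -62 + 1 = -61$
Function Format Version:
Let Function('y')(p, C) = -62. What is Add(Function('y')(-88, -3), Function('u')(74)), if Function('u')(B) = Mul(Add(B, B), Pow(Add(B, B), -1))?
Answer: -61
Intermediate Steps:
Function('u')(B) = 1 (Function('u')(B) = Mul(Mul(2, B), Pow(Mul(2, B), -1)) = Mul(Mul(2, B), Mul(Rational(1, 2), Pow(B, -1))) = 1)
Add(Function('y')(-88, -3), Function('u')(74)) = Add(-62, 1) = -61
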